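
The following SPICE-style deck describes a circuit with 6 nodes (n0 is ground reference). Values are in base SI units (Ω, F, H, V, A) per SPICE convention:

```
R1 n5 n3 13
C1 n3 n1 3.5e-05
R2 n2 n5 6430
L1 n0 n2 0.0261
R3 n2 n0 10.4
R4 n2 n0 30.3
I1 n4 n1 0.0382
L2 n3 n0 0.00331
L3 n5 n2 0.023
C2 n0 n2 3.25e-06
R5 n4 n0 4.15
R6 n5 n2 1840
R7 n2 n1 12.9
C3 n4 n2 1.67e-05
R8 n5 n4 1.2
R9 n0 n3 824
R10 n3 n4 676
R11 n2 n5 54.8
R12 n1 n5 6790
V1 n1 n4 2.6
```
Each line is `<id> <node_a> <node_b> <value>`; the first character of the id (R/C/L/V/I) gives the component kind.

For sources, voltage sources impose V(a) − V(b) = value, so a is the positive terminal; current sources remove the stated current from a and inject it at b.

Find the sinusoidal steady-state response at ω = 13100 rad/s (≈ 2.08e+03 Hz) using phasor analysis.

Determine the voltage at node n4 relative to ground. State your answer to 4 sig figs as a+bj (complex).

Apply KCL at each of the 5 non-ground nodes and solve the resulting linear system.
Node n1: branches {C1, I1, R7, R12, V1} → V_1 = 2.371+0.3443j
Node n2: branches {R2, L1, R3, R4, L3, C2, R6, R7, C3, R11} → V_2 = 0.1771-0.2730j
Node n3: branches {R1, C1, L2, R9, R10} → V_3 = 2.416+0.8057j
Node n4: branches {I1, R5, C3, R8, R10, V1} → V_4 = -0.2291+0.3443j
Node n5: branches {R1, R2, L3, R6, R8, R11, R12} → V_5 = -0.003831+0.3693j
Source currents: i(V1)=-0.3437-0.02738j

-0.2291+0.3443j V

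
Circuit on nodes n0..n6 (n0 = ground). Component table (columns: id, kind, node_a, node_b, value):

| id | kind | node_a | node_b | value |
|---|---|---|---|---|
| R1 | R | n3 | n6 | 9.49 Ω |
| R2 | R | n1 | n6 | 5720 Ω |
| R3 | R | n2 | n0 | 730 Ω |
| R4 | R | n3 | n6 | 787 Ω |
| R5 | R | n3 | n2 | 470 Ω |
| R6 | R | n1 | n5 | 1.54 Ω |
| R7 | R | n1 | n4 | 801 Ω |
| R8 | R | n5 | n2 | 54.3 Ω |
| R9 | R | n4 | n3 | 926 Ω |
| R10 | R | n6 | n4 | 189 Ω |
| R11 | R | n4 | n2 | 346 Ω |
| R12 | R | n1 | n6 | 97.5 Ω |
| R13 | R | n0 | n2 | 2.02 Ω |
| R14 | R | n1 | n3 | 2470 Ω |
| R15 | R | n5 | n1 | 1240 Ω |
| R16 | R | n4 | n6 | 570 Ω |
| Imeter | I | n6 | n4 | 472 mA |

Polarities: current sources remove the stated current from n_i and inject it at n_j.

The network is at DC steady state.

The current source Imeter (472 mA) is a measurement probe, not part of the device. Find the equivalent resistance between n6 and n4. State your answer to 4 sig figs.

Apply KCL at each of the 6 non-ground nodes and solve the resulting linear system.
Node n1: branches {R2, R6, R7, R12, R14, R15} → V_1 = -3.366
Node n2: branches {R3, R5, R8, R11, R13} → V_2 = 0.000
Node n3: branches {R1, R4, R5, R9, R14} → V_3 = -12.07
Node n4: branches {R7, R9, R10, R11, R16, Imeter} → V_4 = 29.75
Node n5: branches {R6, R8, R15} → V_5 = -3.273
Node n6: branches {R1, R2, R4, R10, R12, R16, Imeter} → V_6 = -12.77

R_eq = 90.07 Ω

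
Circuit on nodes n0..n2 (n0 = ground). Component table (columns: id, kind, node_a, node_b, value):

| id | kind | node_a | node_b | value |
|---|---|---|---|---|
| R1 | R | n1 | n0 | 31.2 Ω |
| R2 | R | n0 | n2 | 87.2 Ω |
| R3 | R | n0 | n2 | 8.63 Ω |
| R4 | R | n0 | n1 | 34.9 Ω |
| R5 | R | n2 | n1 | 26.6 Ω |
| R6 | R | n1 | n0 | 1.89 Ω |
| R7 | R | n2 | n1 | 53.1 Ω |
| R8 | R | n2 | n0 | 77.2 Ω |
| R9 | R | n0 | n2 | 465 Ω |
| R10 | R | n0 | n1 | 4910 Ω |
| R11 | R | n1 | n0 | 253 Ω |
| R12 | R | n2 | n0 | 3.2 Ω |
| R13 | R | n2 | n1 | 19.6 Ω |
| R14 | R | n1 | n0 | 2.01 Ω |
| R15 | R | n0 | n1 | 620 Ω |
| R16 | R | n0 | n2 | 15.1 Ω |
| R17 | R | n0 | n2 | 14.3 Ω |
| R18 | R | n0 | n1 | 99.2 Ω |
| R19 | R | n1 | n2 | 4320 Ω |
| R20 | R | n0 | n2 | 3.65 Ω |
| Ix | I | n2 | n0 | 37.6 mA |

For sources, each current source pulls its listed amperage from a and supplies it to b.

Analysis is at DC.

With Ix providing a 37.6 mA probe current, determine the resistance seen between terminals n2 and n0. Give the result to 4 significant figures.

Element admittances at DC:
  Y(R1) = 0.03205 S between n1,n0
  Y(R2) = 0.01147 S between n0,n2
  Y(R3) = 0.1159 S between n0,n2
  Y(R4) = 0.02865 S between n0,n1
  Y(R5) = 0.03759 S between n2,n1
  Y(R6) = 0.5291 S between n1,n0
  Y(R7) = 0.01883 S between n2,n1
  Y(R8) = 0.01295 S between n2,n0
  Y(R9) = 0.002151 S between n0,n2
  Y(R10) = 0.0002037 S between n0,n1
  Y(R11) = 0.003953 S between n1,n0
  Y(R12) = 0.3125 S between n2,n0
  Y(R13) = 0.05102 S between n2,n1
  Y(R14) = 0.4975 S between n1,n0
  Y(R15) = 0.001613 S between n0,n1
  Y(R16) = 0.06623 S between n0,n2
  Y(R17) = 0.06993 S between n0,n2
  Y(R18) = 0.01008 S between n0,n1
  Y(R19) = 0.0002315 S between n1,n2
  Y(R20) = 0.2740 S between n0,n2
  Ix: injects 0.0376 A into n0 (from n2)
Assemble and solve the 2×2 MNA system:
  V(n1)=-0.003472  V(n2)=-0.03904

R_eq = 1.038 Ω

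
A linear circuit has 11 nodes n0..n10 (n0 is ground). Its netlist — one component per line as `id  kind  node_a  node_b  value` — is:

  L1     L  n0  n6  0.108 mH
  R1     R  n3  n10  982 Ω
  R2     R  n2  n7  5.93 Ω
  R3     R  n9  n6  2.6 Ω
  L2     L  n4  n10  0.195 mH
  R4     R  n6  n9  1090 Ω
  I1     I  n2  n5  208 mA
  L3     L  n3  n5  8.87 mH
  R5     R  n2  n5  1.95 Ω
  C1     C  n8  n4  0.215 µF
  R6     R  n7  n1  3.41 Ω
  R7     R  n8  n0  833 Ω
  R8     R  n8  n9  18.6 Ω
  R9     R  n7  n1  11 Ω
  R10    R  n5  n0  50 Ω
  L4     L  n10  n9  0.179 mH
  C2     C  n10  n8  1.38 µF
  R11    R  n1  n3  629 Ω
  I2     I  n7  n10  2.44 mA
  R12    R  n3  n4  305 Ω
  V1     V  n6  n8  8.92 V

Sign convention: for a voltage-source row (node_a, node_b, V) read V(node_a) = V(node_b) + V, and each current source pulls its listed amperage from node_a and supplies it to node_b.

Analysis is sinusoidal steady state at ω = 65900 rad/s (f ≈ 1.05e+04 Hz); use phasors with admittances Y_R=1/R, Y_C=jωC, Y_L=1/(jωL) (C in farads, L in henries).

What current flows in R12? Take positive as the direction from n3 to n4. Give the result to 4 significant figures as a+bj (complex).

Apply KCL at each of the 10 non-ground nodes and solve the resulting linear system.
Node n1: branches {R6, R9, R11} → V_1 = -3.104-0.4507j
Node n2: branches {R2, I1, R5} → V_2 = -2.925-0.2334j
Node n3: branches {R1, L3, R11, R12} → V_3 = -15.21-16.47j
Node n4: branches {L2, C1, R12} → V_4 = -26.97-18.00j
Node n5: branches {I1, L3, R5, R10} → V_5 = -2.477-0.1838j
Node n6: branches {L1, R3, R4, V1} → V_6 = -0.02250+0.4290j
Node n7: branches {R2, R6, R9, I2} → V_7 = -3.054-0.3844j
Node n8: branches {C1, R7, R8, C2, V1} → V_8 = -8.942+0.4290j
Node n9: branches {R3, R4, R8, L4} → V_9 = -4.819+4.057j
Node n10: branches {R1, L2, L4, C2, I2} → V_10 = -23.62-15.14j
Source currents: i(V1)=-1.909+1.396j

0.03854+0.005027j A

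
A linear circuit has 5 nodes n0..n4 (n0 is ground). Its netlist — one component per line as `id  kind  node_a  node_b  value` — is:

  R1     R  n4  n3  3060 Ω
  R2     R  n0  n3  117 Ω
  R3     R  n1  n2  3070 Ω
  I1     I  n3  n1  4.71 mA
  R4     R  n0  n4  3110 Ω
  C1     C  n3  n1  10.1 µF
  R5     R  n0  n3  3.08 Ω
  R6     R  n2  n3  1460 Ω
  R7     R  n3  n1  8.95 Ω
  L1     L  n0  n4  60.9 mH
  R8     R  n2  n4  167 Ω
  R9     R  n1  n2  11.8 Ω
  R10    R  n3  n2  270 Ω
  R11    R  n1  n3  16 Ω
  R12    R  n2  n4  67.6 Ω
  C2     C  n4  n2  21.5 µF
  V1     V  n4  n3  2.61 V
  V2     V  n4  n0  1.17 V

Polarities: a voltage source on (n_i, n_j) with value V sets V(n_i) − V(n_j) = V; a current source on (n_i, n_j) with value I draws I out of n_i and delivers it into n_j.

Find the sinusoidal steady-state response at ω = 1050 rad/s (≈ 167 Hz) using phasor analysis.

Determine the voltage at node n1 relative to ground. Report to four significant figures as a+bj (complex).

MNA unknowns: 4 node voltages V₁..V_4 plus 2 source currents (V1, V2)
R1: Y=0.0003268+0.000j on G[4,3]
R2: Y=0.008547+0.000j on G[0,3]
R3: Y=0.0003257+0.000j on G[1,2]
I1: z[3]−=0.00471, z[1]+=0.00471
R4: Y=0.0003215+0.000j on G[0,4]
C1: Y=0.000+0.01060j on G[3,1]
R5: Y=0.3247+0.000j on G[0,3]
R6: Y=0.0006849+0.000j on G[2,3]
R7: Y=0.1117+0.000j on G[3,1]
L1: Y=0.000-0.01564j on G[0,4]
R8: Y=0.005988+0.000j on G[2,4]
R9: Y=0.08475+0.000j on G[1,2]
R10: Y=0.003704+0.000j on G[3,2]
R11: Y=0.06250+0.000j on G[1,3]
R12: Y=0.01479+0.000j on G[2,4]
C2: Y=0.000+0.02258j on G[4,2]
V1: row V4−V3=2.61, i_V1 at 4,3
V2: row V4−V0=1.17, i_V2 at 4,0
solve → V1=-1.148+0.1455j, V2=-0.6247+0.4798j, V3=-1.440+0.000j, V4=1.170+0.000j
aux → i_V1=-0.5288-0.03055j, i_V2=0.4795+0.01830j

-1.148+0.1455j V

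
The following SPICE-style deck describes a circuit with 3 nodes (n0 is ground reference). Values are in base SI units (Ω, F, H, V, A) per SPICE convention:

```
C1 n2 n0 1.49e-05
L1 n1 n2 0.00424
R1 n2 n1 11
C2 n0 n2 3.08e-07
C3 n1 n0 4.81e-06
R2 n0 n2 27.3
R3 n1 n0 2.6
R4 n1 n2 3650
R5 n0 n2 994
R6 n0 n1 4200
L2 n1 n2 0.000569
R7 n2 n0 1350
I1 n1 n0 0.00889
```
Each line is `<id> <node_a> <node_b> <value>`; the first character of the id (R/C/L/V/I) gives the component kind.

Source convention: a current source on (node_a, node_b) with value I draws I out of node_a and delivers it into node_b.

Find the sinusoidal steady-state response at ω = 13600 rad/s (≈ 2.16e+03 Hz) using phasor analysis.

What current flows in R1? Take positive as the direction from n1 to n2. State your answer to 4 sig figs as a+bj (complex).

-0.001192-0.001425j A

MNA unknowns: 2 node voltages V₁..V_2
C1: Y=0.000+0.2026j on G[2,0]
L1: Y=0.000-0.01734j on G[1,2]
R1: Y=0.09091+0.000j on G[2,1]
C2: Y=0.000+0.004189j on G[0,2]
C3: Y=0.000+0.06542j on G[1,0]
R2: Y=0.03663+0.000j on G[0,2]
R3: Y=0.3846+0.000j on G[1,0]
R4: Y=0.0002740+0.000j on G[1,2]
R5: Y=0.001006+0.000j on G[0,2]
R6: Y=0.0002381+0.000j on G[0,1]
L2: Y=0.000-0.1292j on G[1,2]
R7: Y=0.0007407+0.000j on G[2,0]
I1: z[1]−=0.00889, z[0]+=0.00889
solve → V1=-0.01384+0.001075j, V2=-0.0007317+0.01675j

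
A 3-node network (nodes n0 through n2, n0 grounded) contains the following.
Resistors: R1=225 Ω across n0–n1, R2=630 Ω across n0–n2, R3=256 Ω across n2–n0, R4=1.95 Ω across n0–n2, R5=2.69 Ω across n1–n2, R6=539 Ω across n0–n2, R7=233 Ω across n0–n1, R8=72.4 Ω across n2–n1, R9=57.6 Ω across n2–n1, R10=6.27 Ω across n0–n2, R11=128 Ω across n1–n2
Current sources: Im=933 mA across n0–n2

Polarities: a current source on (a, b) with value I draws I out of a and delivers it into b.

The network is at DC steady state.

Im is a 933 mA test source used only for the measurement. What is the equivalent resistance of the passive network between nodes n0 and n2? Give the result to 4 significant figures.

Element admittances at DC:
  Y(R1) = 0.004444 S between n0,n1
  Y(R2) = 0.001587 S between n0,n2
  Y(R3) = 0.003906 S between n2,n0
  Y(R4) = 0.5128 S between n0,n2
  Y(R5) = 0.3717 S between n1,n2
  Y(R6) = 0.001855 S between n0,n2
  Y(R7) = 0.004292 S between n0,n1
  Y(R8) = 0.01381 S between n2,n1
  Y(R9) = 0.01736 S between n2,n1
  Y(R10) = 0.1595 S between n0,n2
  Y(R11) = 0.007812 S between n1,n2
  Im: injects 0.933 A into n2 (from n0)
Assemble and solve the 2×2 MNA system:
  V(n1)=1.327  V(n2)=1.356

R_eq = 1.453 Ω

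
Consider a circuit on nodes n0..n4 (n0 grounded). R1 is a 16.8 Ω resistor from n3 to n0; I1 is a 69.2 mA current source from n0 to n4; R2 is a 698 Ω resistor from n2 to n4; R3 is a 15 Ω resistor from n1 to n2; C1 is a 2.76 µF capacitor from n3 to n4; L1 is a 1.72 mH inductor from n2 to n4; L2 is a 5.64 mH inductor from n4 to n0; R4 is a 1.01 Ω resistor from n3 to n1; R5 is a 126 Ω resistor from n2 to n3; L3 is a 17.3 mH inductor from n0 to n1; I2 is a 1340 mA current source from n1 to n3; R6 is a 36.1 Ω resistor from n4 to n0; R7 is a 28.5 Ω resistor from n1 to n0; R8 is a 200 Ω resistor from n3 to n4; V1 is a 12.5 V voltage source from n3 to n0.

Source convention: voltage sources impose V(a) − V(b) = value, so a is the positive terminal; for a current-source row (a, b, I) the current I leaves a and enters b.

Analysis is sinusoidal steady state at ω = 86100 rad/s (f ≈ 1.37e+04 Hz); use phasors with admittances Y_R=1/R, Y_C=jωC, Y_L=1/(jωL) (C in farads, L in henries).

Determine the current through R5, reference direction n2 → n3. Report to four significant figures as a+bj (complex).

MNA unknowns: 4 node voltages V₁..V_4 plus 1 source current (V1)
R1: Y=0.05952+0.000j on G[3,0]
I1: z[0]−=0.0692, z[4]+=0.0692
R2: Y=0.001433+0.000j on G[2,4]
R3: Y=0.06667+0.000j on G[1,2]
C1: Y=0.000+0.2376j on G[3,4]
L1: Y=0.000-0.006753j on G[2,4]
L2: Y=0.000-0.002059j on G[4,0]
R4: Y=0.9901+0.000j on G[3,1]
R5: Y=0.007937+0.000j on G[2,3]
L3: Y=0.000-0.0006714j on G[0,1]
I2: z[1]−=1.34, z[3]+=1.34
R6: Y=0.02770+0.000j on G[4,0]
R7: Y=0.03509+0.000j on G[1,0]
R8: Y=0.005000+0.000j on G[3,4]
V1: row V3−V0=12.5, i_V1 at 3,0
solve → V1=10.79+0.0007117j, V2=11.11-0.09697j, V3=12.50+0.000j, V4=12.47+1.218j
aux → i_V1=-1.401-0.0008423j

-0.01100-0.0007696j A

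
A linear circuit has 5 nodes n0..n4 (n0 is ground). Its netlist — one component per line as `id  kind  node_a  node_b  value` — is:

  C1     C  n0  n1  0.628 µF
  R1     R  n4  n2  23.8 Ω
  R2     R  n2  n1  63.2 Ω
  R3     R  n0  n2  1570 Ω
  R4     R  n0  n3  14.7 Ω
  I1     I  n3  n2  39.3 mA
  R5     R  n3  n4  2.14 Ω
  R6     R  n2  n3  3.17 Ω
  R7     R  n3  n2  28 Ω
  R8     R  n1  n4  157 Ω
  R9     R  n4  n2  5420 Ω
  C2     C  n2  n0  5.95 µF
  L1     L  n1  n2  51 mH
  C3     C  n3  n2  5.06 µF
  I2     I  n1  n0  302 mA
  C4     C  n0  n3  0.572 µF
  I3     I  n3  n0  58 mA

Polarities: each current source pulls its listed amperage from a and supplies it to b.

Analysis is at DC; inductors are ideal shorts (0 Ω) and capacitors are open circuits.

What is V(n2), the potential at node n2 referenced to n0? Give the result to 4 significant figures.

-5.892 V

MNA unknowns: 4 node voltages V₁..V_4 plus 1 source current (L1)
C1: Y=0.000 on G[0,1]
R1: Y=0.04202 on G[4,2]
R2: Y=0.01582 on G[2,1]
R3: Y=0.0006369 on G[0,2]
R4: Y=0.06803 on G[0,3]
I1: z[3]−=0.0393, z[2]+=0.0393
R5: Y=0.4673 on G[3,4]
R6: Y=0.3155 on G[2,3]
R7: Y=0.03571 on G[3,2]
R8: Y=0.006369 on G[1,4]
R9: Y=0.0001845 on G[4,2]
C2: Y=0.000 on G[2,0]
L1: row V1−V2=0, i_L1 at 1,2
C3: Y=0.000 on G[3,2]
I2: z[1]−=0.302, z[0]+=0.302
C4: Y=0.000 on G[0,3]
I3: z[3]−=0.058, z[0]+=0.058
solve → V1=-5.892, V2=-5.892, V3=-5.237, V4=-5.299
aux → i_L1=-0.2982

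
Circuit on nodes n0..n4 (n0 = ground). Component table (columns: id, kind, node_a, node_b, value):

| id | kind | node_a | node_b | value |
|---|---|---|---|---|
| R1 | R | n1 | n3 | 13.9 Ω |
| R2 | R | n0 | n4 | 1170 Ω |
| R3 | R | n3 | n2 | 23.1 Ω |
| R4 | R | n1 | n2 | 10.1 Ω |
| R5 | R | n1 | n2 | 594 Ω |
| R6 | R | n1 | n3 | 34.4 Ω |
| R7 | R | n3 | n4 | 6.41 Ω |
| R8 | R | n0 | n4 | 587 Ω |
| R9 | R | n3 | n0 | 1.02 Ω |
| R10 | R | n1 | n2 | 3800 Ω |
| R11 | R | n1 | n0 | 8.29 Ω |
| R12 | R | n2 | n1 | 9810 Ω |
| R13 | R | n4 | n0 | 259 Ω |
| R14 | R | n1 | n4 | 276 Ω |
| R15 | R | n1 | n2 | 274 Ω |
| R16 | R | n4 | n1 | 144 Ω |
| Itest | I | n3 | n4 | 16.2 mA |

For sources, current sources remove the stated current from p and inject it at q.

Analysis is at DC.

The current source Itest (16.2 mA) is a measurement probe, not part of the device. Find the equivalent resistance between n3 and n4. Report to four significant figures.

R_eq = 5.799 Ω

MNA unknowns: 4 node voltages V₁..V_4
R1: Y=0.07194 on G[1,3]
R2: Y=0.0008547 on G[0,4]
R3: Y=0.04329 on G[3,2]
R4: Y=0.09901 on G[1,2]
R5: Y=0.001684 on G[1,2]
R6: Y=0.02907 on G[1,3]
R7: Y=0.1560 on G[3,4]
R8: Y=0.001704 on G[0,4]
R9: Y=0.9804 on G[3,0]
R10: Y=0.0002632 on G[1,2]
R11: Y=0.1206 on G[1,0]
R12: Y=0.0001019 on G[2,1]
R13: Y=0.003861 on G[4,0]
R14: Y=0.003623 on G[1,4]
R15: Y=0.003650 on G[1,2]
R16: Y=0.006944 on G[4,1]
Itest: z[3]−=0.0162, z[4]+=0.0162
solve → V1=0.003233, V2=0.001993, V3=-0.001006, V4=0.09294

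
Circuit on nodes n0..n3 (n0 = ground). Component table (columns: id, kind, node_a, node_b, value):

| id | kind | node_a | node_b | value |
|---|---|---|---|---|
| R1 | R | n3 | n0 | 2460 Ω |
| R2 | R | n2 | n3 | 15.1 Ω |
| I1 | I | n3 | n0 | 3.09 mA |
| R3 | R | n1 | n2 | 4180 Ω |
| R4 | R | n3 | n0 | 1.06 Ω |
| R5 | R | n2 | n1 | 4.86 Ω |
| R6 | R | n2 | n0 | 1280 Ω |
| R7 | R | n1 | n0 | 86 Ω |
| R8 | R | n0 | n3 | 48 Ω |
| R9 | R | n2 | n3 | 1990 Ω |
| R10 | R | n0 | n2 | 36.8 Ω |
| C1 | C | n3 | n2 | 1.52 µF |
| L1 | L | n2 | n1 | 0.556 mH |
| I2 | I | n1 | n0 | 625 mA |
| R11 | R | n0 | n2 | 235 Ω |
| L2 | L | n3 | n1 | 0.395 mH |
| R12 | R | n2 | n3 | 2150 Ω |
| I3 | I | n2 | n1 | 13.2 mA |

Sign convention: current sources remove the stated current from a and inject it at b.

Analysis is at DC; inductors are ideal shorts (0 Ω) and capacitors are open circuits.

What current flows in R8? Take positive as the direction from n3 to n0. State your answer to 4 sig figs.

Apply KCL at each of the 3 non-ground nodes and solve the resulting linear system.
Node n1: branches {R3, R5, R7, L1, I2, L2, I3} → V_1 = -0.6228
Node n2: branches {R2, R3, R5, R6, R9, R10, C1, L1, R11, R12, I3} → V_2 = -0.6228
Node n3: branches {R1, R2, I1, R4, R8, R9, C1, L2, R12} → V_3 = -0.6228
Source currents: i(L1)=0.006861, i(L2)=0.5977

-0.01298 A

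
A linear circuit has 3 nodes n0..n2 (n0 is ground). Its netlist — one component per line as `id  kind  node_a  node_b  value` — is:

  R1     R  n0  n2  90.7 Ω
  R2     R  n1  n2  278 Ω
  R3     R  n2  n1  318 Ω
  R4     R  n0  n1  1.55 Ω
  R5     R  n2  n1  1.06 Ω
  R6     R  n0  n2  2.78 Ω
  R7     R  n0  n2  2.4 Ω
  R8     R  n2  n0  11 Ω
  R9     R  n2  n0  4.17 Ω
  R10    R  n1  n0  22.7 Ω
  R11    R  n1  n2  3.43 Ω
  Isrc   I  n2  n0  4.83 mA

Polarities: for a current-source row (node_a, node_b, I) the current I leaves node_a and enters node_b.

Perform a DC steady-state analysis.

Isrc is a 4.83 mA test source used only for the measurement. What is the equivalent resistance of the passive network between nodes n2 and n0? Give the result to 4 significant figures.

Element admittances at DC:
  Y(R1) = 0.01103 S between n0,n2
  Y(R2) = 0.003597 S between n1,n2
  Y(R3) = 0.003145 S between n2,n1
  Y(R4) = 0.6452 S between n0,n1
  Y(R5) = 0.9434 S between n2,n1
  Y(R6) = 0.3597 S between n0,n2
  Y(R7) = 0.4167 S between n0,n2
  Y(R8) = 0.09091 S between n2,n0
  Y(R9) = 0.2398 S between n2,n0
  Y(R10) = 0.04405 S between n1,n0
  Y(R11) = 0.2915 S between n1,n2
  Isrc: injects 0.00483 A into n0 (from n2)
Assemble and solve the 2×2 MNA system:
  V(n1)=-0.001989  V(n2)=-0.003094

R_eq = 0.6405 Ω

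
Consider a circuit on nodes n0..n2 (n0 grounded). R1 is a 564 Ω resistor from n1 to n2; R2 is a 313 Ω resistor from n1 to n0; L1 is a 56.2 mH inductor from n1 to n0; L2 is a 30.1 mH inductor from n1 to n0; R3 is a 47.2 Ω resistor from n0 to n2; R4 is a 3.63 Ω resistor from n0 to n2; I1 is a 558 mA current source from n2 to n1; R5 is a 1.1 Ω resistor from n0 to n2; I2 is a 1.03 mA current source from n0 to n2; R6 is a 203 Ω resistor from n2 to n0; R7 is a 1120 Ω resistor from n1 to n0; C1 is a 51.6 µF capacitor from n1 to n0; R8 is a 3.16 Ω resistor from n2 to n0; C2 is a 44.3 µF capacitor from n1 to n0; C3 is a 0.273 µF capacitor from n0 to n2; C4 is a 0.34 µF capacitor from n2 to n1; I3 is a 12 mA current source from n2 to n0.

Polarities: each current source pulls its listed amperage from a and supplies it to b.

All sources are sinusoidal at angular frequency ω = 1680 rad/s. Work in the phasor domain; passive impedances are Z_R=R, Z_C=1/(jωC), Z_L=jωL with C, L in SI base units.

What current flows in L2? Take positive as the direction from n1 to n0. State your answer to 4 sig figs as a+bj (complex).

MNA unknowns: 2 node voltages V₁..V_2
R1: Y=0.001773+0.000j on G[1,2]
R2: Y=0.003195+0.000j on G[1,0]
L1: Y=0.000-0.01059j on G[1,0]
L2: Y=0.000-0.01978j on G[1,0]
R3: Y=0.02119+0.000j on G[0,2]
R4: Y=0.2755+0.000j on G[0,2]
I1: z[2]−=0.558, z[1]+=0.558
R5: Y=0.9091+0.000j on G[0,2]
I2: z[0]−=0.00103, z[2]+=0.00103
R6: Y=0.004926+0.000j on G[2,0]
R7: Y=0.0008929+0.000j on G[1,0]
C1: Y=0.000+0.08669j on G[1,0]
R8: Y=0.3165+0.000j on G[2,0]
C2: Y=0.000+0.07442j on G[1,0]
C3: Y=0.000+0.0004586j on G[0,2]
C4: Y=0.000+0.0005712j on G[2,1]
I3: z[2]−=0.012, z[0]+=0.012
solve → V1=0.1874-4.236j, V2=-0.3703-0.004593j

-0.08377-0.003706j A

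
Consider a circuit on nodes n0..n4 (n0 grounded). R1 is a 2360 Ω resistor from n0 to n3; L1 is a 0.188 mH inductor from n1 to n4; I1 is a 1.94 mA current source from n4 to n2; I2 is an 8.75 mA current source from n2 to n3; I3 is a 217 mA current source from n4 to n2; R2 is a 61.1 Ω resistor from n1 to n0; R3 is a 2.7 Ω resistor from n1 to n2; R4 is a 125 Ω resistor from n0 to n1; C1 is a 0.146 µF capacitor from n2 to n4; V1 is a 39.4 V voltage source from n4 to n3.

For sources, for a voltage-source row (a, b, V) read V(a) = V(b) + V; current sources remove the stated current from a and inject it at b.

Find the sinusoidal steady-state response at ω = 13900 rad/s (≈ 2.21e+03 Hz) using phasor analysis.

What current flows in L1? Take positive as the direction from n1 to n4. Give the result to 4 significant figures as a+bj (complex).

MNA unknowns: 4 node voltages V₁..V_4 plus 1 source current (V1)
R1: Y=0.0004237+0.000j on G[0,3]
L1: Y=0.000-0.3827j on G[1,4]
I1: z[4]−=0.00194, z[2]+=0.00194
I2: z[2]−=0.00875, z[3]+=0.00875
I3: z[4]−=0.217, z[2]+=0.217
R2: Y=0.01637+0.000j on G[1,0]
R3: Y=0.3704+0.000j on G[1,2]
R4: Y=0.008000+0.000j on G[0,1]
C1: Y=0.000+0.002029j on G[2,4]
V1: row V4−V3=39.4, i_V1 at 4,3
solve → V1=0.6735+0.008701j, V2=1.244+0.005557j, V3=-38.73-0.5004j, V4=0.6699-0.5004j
aux → i_V1=-0.02516-0.0002120j

0.1948-0.001377j A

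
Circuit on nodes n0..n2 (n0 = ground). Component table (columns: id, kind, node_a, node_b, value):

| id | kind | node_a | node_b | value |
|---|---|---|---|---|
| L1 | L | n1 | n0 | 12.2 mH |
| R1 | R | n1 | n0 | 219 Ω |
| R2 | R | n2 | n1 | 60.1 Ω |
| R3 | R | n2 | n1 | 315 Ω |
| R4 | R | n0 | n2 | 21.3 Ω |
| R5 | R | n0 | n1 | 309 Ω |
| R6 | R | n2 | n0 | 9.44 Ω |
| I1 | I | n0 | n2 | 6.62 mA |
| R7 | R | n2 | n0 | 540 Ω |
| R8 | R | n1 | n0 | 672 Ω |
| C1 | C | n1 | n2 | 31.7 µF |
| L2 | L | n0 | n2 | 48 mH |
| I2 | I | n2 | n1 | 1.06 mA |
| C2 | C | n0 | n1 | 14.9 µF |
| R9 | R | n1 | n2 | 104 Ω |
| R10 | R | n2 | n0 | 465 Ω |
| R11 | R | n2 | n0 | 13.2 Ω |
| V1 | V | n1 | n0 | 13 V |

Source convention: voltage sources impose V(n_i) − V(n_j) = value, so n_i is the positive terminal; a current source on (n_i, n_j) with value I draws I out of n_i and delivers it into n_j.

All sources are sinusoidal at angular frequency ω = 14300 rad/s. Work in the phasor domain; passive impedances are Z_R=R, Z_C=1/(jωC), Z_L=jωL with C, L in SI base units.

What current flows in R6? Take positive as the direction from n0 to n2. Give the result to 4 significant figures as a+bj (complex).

Apply KCL at each of the 2 non-ground nodes and solve the resulting linear system.
Node n1: branches {L1, R1, R2, R3, R5, R8, C1, I2, C2, R9, V1} → V_1 = 13.00+0.000j
Node n2: branches {R2, R3, R4, R6, I1, R7, C1, L2, I2, R9, R10, R11} → V_2 = 10.13+5.017j
Source currents: i(V1)=-2.479-3.848j

-1.073-0.5315j A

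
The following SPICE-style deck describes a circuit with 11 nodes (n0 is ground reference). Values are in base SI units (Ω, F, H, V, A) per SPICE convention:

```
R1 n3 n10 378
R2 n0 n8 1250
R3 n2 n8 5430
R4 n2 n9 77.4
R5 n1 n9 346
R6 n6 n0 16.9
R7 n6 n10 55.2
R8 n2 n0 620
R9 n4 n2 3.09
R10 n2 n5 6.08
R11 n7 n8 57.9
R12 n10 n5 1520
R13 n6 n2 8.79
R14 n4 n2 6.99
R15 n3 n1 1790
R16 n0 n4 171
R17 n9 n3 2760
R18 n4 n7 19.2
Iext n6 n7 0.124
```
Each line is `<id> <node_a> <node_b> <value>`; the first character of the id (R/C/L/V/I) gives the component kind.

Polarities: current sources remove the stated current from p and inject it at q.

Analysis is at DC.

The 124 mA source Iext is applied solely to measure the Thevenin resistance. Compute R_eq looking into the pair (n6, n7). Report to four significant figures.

MNA unknowns: 10 node voltages V₁..V_10
R1: Y=0.002646 on G[3,10]
R2: Y=0.0008000 on G[0,8]
R3: Y=0.0001842 on G[2,8]
R4: Y=0.01292 on G[2,9]
R5: Y=0.002890 on G[1,9]
R6: Y=0.05917 on G[6,0]
R7: Y=0.01812 on G[6,10]
R8: Y=0.001613 on G[2,0]
R9: Y=0.3236 on G[4,2]
R10: Y=0.1645 on G[2,5]
R11: Y=0.01727 on G[7,8]
R12: Y=0.0006579 on G[10,5]
R13: Y=0.1138 on G[6,2]
R14: Y=0.1431 on G[4,2]
R15: Y=0.0005587 on G[3,1]
R16: Y=0.005848 on G[0,4]
R17: Y=0.0003623 on G[9,3]
R18: Y=0.05208 on G[4,7]
Iext: z[6]−=0.124, z[7]+=0.124
solve → V1=0.6675, V2=0.8196, V3=0.1042, V4=1.066, V5=0.8159, V6=-0.1711, V7=3.388, V8=3.214, V9=0.7764, V10=-0.1068

R_eq = 28.71 Ω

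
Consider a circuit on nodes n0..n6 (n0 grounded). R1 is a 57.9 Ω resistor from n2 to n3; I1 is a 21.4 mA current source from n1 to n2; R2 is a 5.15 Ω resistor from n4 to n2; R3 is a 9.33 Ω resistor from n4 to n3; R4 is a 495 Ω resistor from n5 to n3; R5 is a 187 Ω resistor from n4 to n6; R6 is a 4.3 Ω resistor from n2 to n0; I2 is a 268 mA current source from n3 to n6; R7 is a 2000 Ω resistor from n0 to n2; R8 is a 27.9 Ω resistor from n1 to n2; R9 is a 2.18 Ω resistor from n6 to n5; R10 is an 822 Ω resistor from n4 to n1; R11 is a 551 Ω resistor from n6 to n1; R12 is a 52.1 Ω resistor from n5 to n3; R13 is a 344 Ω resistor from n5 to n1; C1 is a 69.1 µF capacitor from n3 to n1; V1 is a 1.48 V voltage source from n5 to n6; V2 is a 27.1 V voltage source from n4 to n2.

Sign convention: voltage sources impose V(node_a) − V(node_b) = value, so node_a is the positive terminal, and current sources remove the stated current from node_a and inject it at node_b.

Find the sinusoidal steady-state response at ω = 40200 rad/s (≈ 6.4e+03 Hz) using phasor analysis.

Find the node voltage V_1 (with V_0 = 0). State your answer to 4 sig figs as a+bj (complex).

Apply KCL at each of the 6 non-ground nodes and solve the resulting linear system.
Node n1: branches {I1, R8, R10, R11, R13, C1} → V_1 = 18.06+0.1697j
Node n2: branches {R1, I1, R2, R6, R7, R8, V2} → V_2 = 0.000+0.000j
Node n3: branches {R1, R3, R4, I2, R12, C1} → V_3 = 18.06-0.05018j
Node n4: branches {R2, R3, R5, R10, V2} → V_4 = 27.10+0.000j
Node n5: branches {R4, R9, R12, R13, V1} → V_5 = 28.51-0.008410j
Node n6: branches {R5, I2, R9, R11, V1} → V_6 = 27.03-0.008410j
Source currents: i(V1)=-0.9310-0.0003683j, i(V2)=-6.243-0.005217j

18.06+0.1697j V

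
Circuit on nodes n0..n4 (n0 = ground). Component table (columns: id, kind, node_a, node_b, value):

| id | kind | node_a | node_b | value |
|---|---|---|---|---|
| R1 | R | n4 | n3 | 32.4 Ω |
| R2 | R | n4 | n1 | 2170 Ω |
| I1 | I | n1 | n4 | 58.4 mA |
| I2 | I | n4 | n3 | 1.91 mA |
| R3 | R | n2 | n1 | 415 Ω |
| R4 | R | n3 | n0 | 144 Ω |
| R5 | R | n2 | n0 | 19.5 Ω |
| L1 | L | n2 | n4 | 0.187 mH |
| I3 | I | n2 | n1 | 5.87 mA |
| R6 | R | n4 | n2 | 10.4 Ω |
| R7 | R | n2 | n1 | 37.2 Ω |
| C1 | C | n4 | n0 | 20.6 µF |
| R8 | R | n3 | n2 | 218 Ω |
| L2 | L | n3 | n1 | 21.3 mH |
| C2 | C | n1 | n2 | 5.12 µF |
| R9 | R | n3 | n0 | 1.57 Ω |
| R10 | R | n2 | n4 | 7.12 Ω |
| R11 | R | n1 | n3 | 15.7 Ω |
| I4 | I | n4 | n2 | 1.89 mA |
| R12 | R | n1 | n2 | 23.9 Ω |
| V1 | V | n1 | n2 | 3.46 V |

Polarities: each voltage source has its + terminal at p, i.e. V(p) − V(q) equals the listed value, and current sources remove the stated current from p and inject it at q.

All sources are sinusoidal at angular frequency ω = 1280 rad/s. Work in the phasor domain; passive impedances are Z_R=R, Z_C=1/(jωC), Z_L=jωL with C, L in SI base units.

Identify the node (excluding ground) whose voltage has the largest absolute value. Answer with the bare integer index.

1

Element admittances at ω=1280 rad/s:
  Y(R1) = 0.03086+0.000j S between n4,n3
  Y(R2) = 0.0004608+0.000j S between n4,n1
  I1: injects 0.0584 A into n4 (from n1)
  I2: injects 0.00191 A into n3 (from n4)
  Y(R3) = 0.002410+0.000j S between n2,n1
  Y(R4) = 0.006944+0.000j S between n3,n0
  Y(R5) = 0.05128+0.000j S between n2,n0
  Y(L1) = 0.000-4.178j S between n2,n4
  I3: injects 0.00587 A into n1 (from n2)
  Y(R6) = 0.09615+0.000j S between n4,n2
  Y(R7) = 0.02688+0.000j S between n2,n1
  Y(C1) = 0.000+0.02637j S between n4,n0
  Y(R8) = 0.004587+0.000j S between n3,n2
  Y(L2) = 0.000-0.03668j S between n3,n1
  Y(C2) = 0.000+0.006554j S between n1,n2
  Y(R9) = 0.6369+0.000j S between n3,n0
  Y(R10) = 0.1404+0.000j S between n2,n4
  Y(R11) = 0.06369+0.000j S between n1,n3
  I4: injects 0.00189 A into n2 (from n4)
  Y(R12) = 0.04184+0.000j S between n1,n2
  V1: constraint V(n1)−V(n2) = 3.46
Assemble and solve the 5×5 MNA system:
  V(n1)=2.035+0.7066j  V(n2)=-1.425+0.7066j  V(n3)=0.1437+0.002172j  V(n4)=-1.427+0.7364j
  i(V1)=-0.4465+0.001831j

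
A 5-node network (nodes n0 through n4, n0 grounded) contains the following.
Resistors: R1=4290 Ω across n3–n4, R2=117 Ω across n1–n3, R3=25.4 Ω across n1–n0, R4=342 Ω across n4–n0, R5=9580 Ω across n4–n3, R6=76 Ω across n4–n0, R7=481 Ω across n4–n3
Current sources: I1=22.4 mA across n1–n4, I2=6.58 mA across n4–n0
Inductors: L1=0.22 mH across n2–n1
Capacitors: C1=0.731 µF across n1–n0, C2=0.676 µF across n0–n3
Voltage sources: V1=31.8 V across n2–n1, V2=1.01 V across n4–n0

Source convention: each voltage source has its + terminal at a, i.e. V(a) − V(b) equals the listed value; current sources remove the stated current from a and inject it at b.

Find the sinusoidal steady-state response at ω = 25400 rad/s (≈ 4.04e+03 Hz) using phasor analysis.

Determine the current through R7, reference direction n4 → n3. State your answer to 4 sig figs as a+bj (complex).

0.002029-0.0001602j A

Apply KCL at each of the 4 non-ground nodes and solve the resulting linear system.
Node n1: branches {R2, I1, L1, R3, C1, V1} → V_1 = -0.3965+0.1674j
Node n2: branches {L1, V1} → V_2 = 31.40+0.1674j
Node n3: branches {R1, R2, R5, C2, R7} → V_3 = 0.03414+0.07703j
Node n4: branches {R1, I1, R4, R5, I2, R6, R7, V2} → V_4 = 1.010+0.000j
Source currents: i(V1)=0.000+5.691j, i(V2)=-0.002781+0.0001861j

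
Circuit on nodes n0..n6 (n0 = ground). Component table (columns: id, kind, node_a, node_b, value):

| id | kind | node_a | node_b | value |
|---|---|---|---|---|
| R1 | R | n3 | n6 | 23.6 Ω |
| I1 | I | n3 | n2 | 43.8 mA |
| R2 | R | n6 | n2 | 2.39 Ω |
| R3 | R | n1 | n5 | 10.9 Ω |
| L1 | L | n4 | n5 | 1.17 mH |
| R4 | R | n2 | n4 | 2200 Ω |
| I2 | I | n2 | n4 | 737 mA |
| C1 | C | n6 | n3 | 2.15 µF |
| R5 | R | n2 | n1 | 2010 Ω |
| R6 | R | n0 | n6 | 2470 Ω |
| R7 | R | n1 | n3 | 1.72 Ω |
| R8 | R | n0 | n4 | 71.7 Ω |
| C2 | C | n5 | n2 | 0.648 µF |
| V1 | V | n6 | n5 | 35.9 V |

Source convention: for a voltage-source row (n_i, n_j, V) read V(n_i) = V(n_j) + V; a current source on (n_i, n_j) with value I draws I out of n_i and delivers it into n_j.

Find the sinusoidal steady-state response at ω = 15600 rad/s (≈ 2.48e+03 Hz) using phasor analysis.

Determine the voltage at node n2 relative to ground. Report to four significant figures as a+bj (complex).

32.93-14.40j V

MNA unknowns: 6 node voltages V₁..V_6 plus 1 source current (V1)
R1: Y=0.04237+0.000j on G[3,6]
I1: z[3]−=0.0438, z[2]+=0.0438
R2: Y=0.4184+0.000j on G[6,2]
R3: Y=0.09174+0.000j on G[1,5]
L1: Y=0.000-0.05479j on G[4,5]
R4: Y=0.0004545+0.000j on G[2,4]
I2: z[2]−=0.737, z[4]+=0.737
C1: Y=0.000+0.03354j on G[6,3]
R5: Y=0.0004975+0.000j on G[2,1]
R6: Y=0.0004049+0.000j on G[0,6]
R7: Y=0.5814+0.000j on G[1,3]
R8: Y=0.01395+0.000j on G[0,4]
C2: Y=0.000+0.01011j on G[5,2]
V1: row V6−V5=35.9, i_V1 at 6,5
solve → V1=10.79-8.376j, V2=32.93-14.40j, V3=12.66-7.547j, V4=-1.006+0.3946j, V5=-1.230-13.59j, V6=34.67-13.59j
aux → i_V1=-1.877-0.8119j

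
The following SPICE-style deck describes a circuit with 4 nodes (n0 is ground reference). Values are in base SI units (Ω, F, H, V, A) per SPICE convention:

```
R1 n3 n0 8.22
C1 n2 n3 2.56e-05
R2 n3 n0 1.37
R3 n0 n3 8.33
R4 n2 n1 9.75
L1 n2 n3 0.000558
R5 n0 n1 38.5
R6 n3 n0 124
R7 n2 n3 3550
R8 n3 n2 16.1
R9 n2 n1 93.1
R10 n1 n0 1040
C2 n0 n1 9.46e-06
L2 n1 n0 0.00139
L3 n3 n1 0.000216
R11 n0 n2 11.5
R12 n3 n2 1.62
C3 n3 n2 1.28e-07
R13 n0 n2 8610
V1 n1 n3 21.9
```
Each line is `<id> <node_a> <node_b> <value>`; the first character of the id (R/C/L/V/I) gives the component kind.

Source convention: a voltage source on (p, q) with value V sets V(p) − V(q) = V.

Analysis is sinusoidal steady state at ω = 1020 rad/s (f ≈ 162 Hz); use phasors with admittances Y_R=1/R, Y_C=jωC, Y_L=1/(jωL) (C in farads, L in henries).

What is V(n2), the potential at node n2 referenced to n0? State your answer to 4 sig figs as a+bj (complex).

Apply KCL at each of the 3 non-ground nodes and solve the resulting linear system.
Node n1: branches {R4, R5, R9, R10, C2, L2, L3, V1} → V_1 = 15.19+9.565j
Node n2: branches {C1, R4, L1, R7, R8, R9, R11, R12, C3, R13} → V_2 = -5.613+10.78j
Node n3: branches {R1, C1, R2, R3, L1, R6, R7, R8, L3, R12, C3, V1} → V_3 = -6.711+9.565j
Source currents: i(V1)=-9.420+109.8j

-5.613+10.78j V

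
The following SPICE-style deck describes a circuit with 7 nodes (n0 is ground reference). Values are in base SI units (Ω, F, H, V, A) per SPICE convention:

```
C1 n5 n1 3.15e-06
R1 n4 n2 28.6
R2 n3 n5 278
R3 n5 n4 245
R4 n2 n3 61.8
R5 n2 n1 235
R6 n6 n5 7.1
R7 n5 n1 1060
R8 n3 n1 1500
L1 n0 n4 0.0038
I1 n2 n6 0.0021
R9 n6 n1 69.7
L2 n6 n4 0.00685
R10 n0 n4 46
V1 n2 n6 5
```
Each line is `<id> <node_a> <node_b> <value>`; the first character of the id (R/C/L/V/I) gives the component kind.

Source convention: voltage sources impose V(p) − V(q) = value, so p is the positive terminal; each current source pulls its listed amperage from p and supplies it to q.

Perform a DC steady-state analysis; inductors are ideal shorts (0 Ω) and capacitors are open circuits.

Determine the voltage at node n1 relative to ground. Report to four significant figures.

MNA unknowns: 6 node voltages V₁..V_6 plus 3 source currents (L1, L2, V1)
C1: Y=0.000 on G[5,1]
R1: Y=0.03497 on G[4,2]
R2: Y=0.003597 on G[3,5]
R3: Y=0.004082 on G[5,4]
R4: Y=0.01618 on G[2,3]
R5: Y=0.004255 on G[2,1]
R6: Y=0.1408 on G[6,5]
R7: Y=0.0009434 on G[5,1]
R8: Y=0.0006667 on G[3,1]
L1: row V0−V4=0, i_L1 at 0,4
I1: z[2]−=0.0021, z[6]+=0.0021
R9: Y=0.01435 on G[6,1]
L2: row V6−V4=0, i_L2 at 6,4
R10: Y=0.02174 on G[0,4]
V1: row V2−V6=5, i_V1 at 2,6
solve → V1=1.190, V2=5.000, V3=4.014, V4=0.000, V5=0.1041, V6=0.000
aux → i_L1=0.000, i_L2=-0.1753, i_V1=-0.2091

1.190 V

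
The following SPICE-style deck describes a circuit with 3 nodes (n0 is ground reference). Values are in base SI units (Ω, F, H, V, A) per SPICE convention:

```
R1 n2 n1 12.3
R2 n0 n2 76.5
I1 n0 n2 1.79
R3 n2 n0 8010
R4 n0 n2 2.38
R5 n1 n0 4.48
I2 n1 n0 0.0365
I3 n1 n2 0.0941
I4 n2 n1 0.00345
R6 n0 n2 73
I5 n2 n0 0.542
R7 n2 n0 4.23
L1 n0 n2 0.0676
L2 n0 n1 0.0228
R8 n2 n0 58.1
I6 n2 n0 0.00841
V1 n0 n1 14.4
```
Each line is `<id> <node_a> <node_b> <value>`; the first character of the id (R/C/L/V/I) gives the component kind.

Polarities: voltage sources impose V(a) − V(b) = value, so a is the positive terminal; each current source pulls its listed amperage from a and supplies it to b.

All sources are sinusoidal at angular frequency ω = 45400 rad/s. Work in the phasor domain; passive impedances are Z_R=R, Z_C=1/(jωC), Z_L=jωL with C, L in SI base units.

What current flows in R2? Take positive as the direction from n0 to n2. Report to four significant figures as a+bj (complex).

MNA unknowns: 2 node voltages V₁..V_2 plus 1 source current (V1)
R1: Y=0.08130+0.000j on G[2,1]
R2: Y=0.01307+0.000j on G[0,2]
I1: z[0]−=1.79, z[2]+=1.79
R3: Y=0.0001248+0.000j on G[2,0]
R4: Y=0.4202+0.000j on G[0,2]
R5: Y=0.2232+0.000j on G[1,0]
I2: z[1]−=0.0365, z[0]+=0.0365
I3: z[1]−=0.0941, z[2]+=0.0941
I4: z[2]−=0.00345, z[1]+=0.00345
R6: Y=0.01370+0.000j on G[0,2]
I5: z[2]−=0.542, z[0]+=0.542
R7: Y=0.2364+0.000j on G[2,0]
L1: Y=0.000-0.0003258j on G[0,2]
L2: Y=0.000-0.0009661j on G[0,1]
R8: Y=0.01721+0.000j on G[2,0]
I6: z[2]−=0.00841, z[0]+=0.00841
V1: row V0−V1=14.4, i_V1 at 0,1
solve → V1=-14.40+0.000j, V2=0.2040+8.499e-05j
aux → i_V1=-4.274+0.01390j

-0.002666-1.111e-06j A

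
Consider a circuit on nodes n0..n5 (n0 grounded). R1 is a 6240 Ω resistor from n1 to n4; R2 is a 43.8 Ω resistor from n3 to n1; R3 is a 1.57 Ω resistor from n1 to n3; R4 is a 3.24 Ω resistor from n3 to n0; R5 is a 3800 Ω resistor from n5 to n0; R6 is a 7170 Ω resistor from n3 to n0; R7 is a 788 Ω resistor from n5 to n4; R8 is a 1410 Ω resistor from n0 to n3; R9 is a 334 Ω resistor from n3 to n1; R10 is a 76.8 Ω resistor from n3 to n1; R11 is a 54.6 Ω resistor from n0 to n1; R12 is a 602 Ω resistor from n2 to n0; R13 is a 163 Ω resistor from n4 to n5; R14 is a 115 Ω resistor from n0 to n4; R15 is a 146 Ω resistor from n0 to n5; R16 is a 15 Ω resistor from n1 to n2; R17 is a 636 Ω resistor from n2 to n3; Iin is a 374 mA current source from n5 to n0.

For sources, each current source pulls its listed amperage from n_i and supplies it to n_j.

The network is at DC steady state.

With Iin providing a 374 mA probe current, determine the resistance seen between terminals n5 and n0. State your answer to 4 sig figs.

Element admittances at DC:
  Y(R1) = 0.0001603 S between n1,n4
  Y(R2) = 0.02283 S between n3,n1
  Y(R3) = 0.6369 S between n1,n3
  Y(R4) = 0.3086 S between n3,n0
  Y(R5) = 0.0002632 S between n5,n0
  Y(R6) = 0.0001395 S between n3,n0
  Y(R7) = 0.001269 S between n5,n4
  Y(R8) = 0.0007092 S between n0,n3
  Y(R9) = 0.002994 S between n3,n1
  Y(R10) = 0.01302 S between n3,n1
  Y(R11) = 0.01832 S between n0,n1
  Y(R12) = 0.001661 S between n2,n0
  Y(R13) = 0.006135 S between n4,n5
  Y(R14) = 0.008696 S between n0,n4
  Y(R15) = 0.006849 S between n0,n5
  Y(R16) = 0.06667 S between n1,n2
  Y(R17) = 0.001572 S between n2,n3
  Iin: injects 0.374 A into n0 (from n5)
Assemble and solve the 5×5 MNA system:
  V(n1)=-0.01053  V(n2)=-0.01021  V(n3)=-0.007229  V(n4)=-15.28  V(n5)=-33.56

R_eq = 89.73 Ω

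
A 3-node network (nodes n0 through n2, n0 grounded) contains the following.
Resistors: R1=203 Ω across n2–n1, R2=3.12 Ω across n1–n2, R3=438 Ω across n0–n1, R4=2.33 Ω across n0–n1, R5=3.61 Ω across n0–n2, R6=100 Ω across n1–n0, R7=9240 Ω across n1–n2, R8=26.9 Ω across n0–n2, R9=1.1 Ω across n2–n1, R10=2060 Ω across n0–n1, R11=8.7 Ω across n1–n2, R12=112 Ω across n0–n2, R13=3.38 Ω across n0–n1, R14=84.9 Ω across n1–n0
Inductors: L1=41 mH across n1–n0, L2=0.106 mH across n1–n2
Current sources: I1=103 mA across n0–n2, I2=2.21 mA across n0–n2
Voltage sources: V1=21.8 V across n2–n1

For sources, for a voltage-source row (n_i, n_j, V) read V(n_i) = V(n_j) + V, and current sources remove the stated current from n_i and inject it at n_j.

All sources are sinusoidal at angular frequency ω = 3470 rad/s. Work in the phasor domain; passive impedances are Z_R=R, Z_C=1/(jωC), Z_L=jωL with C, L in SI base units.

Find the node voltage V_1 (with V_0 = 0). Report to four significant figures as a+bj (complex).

-6.468-0.04238j V

Apply KCL at each of the 2 non-ground nodes and solve the resulting linear system.
Node n1: branches {R1, R2, R3, R4, L1, L2, R6, R7, R9, R10, R11, R13, R14, V1} → V_1 = -6.468-0.04238j
Node n2: branches {R1, R2, R5, L2, I1, R7, R8, R9, R11, R12, I2, V1} → V_2 = 15.33-0.04238j
Source currents: i(V1)=-34.27+59.28j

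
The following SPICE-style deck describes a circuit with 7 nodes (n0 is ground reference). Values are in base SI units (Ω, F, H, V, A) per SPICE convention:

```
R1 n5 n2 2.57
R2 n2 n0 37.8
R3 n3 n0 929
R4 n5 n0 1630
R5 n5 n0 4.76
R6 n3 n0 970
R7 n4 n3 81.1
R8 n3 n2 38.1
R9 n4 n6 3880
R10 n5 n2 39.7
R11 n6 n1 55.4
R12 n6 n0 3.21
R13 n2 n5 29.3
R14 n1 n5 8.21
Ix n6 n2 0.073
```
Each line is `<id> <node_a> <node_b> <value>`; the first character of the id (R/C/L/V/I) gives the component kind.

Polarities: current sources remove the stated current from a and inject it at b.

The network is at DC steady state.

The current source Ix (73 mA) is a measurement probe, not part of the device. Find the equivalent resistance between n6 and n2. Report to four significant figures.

Apply KCL at each of the 6 non-ground nodes and solve the resulting linear system.
Node n1: branches {R11, R14} → V_1 = 0.1973
Node n2: branches {R1, R2, R8, R10, R13, Ix} → V_2 = 0.3951
Node n3: branches {R3, R6, R7, R8} → V_3 = 0.3607
Node n4: branches {R7, R9} → V_4 = 0.3490
Node n5: branches {R1, R4, R5, R10, R13, R14} → V_5 = 0.2577
Node n6: branches {R9, R11, R12, Ix} → V_6 = -0.2103

R_eq = 8.293 Ω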